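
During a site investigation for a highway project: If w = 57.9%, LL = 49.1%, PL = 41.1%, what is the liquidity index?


Result: 2.1

Derivation:
First compute the plasticity index:
PI = LL - PL = 49.1 - 41.1 = 8.0
Then compute the liquidity index:
LI = (w - PL) / PI
LI = (57.9 - 41.1) / 8.0
LI = 2.1


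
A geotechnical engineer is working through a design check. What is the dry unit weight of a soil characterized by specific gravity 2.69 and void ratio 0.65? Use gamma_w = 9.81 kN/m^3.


Result: 15.993 kN/m^3

Derivation:
Using gamma_d = Gs * gamma_w / (1 + e)
gamma_d = 2.69 * 9.81 / (1 + 0.65)
gamma_d = 2.69 * 9.81 / 1.65
gamma_d = 15.993 kN/m^3


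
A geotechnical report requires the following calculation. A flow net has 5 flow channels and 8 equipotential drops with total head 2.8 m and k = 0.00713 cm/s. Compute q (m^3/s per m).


Convert k to m/s for unit consistency with H:
k = 0.00713 cm/s = 0.00713 / 100 m/s = 7.13e-05 m/s
Using q = k * H * Nf / Nd
Nf / Nd = 5 / 8 = 0.625
q = 7.13e-05 * 2.8 * 0.625
q = 0.0001248 m^3/s per m


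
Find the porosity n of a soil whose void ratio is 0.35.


Using the relation n = e / (1 + e)
n = 0.35 / (1 + 0.35)
n = 0.35 / 1.35
n = 0.2593


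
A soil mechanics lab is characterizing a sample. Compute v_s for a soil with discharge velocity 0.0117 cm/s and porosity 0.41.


Result: 0.02854 cm/s

Derivation:
Using v_s = v_d / n
v_s = 0.0117 / 0.41
v_s = 0.02854 cm/s


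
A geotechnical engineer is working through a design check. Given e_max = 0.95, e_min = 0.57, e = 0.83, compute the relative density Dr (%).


Result: 31.58 %

Derivation:
Using Dr = (e_max - e) / (e_max - e_min) * 100
e_max - e = 0.95 - 0.83 = 0.12
e_max - e_min = 0.95 - 0.57 = 0.38
Dr = 0.12 / 0.38 * 100
Dr = 31.58 %


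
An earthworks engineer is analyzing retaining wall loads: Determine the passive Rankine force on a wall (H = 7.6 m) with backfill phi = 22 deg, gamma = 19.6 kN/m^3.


Compute passive earth pressure coefficient:
Kp = tan^2(45 + phi/2) = tan^2(56.0) = 2.197987
Compute passive force:
Pp = 0.5 * Kp * gamma * H^2
Pp = 0.5 * 2.197987 * 19.6 * 7.6^2
Pp = 1244.17 kN/m


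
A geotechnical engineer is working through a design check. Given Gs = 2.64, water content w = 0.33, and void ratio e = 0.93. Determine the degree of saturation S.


Using S = Gs * w / e
S = 2.64 * 0.33 / 0.93
S = 0.9368


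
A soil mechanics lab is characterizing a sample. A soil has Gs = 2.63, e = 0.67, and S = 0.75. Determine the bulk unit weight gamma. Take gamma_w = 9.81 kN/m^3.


Result: 18.401 kN/m^3

Derivation:
Using gamma = gamma_w * (Gs + S*e) / (1 + e)
Numerator: Gs + S*e = 2.63 + 0.75*0.67 = 3.1325
Denominator: 1 + e = 1 + 0.67 = 1.67
gamma = 9.81 * 3.1325 / 1.67
gamma = 18.401 kN/m^3


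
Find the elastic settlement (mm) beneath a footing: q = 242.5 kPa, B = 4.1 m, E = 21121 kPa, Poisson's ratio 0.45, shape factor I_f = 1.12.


Result: 42.046 mm

Derivation:
Using Se = q * B * (1 - nu^2) * I_f / E
1 - nu^2 = 1 - 0.45^2 = 0.7975
Se = 242.5 * 4.1 * 0.7975 * 1.12 / 21121
Se = 0.042046 m
Convert to mm: Se = 0.042046 * 1000 = 42.046 mm


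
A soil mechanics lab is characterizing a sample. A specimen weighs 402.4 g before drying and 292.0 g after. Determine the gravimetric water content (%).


Using w = (m_wet - m_dry) / m_dry * 100
m_wet - m_dry = 402.4 - 292.0 = 110.4 g
w = 110.4 / 292.0 * 100
w = 37.81 %


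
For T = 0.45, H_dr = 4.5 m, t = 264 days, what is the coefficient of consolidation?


Using cv = T * H_dr^2 / t
H_dr^2 = 4.5^2 = 20.25
cv = 0.45 * 20.25 / 264
cv = 0.03452 m^2/day


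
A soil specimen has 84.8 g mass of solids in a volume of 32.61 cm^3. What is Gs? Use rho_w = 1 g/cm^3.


Result: 2.6

Derivation:
Using Gs = m_s / (V_s * rho_w)
Since rho_w = 1 g/cm^3:
Gs = 84.8 / 32.61
Gs = 2.6


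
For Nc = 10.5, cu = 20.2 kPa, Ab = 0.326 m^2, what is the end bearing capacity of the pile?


Result: 69.14 kN

Derivation:
Using Qb = Nc * cu * Ab
Qb = 10.5 * 20.2 * 0.326
Qb = 69.14 kN


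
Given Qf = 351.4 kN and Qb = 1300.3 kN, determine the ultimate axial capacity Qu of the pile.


Using Qu = Qf + Qb
Qu = 351.4 + 1300.3
Qu = 1651.7 kN


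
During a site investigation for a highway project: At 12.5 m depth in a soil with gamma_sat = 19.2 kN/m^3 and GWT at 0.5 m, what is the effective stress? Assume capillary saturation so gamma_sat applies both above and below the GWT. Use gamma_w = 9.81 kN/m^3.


Result: 122.28 kPa

Derivation:
Total stress = gamma_sat * depth
sigma = 19.2 * 12.5 = 240.0 kPa
Pore water pressure u = gamma_w * (depth - d_wt)
u = 9.81 * (12.5 - 0.5) = 117.72 kPa
Effective stress = sigma - u
sigma' = 240.0 - 117.72 = 122.28 kPa


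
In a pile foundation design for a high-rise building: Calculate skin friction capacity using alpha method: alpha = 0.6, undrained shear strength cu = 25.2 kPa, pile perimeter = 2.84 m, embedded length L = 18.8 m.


Using Qs = alpha * cu * perimeter * L
Qs = 0.6 * 25.2 * 2.84 * 18.8
Qs = 807.29 kN


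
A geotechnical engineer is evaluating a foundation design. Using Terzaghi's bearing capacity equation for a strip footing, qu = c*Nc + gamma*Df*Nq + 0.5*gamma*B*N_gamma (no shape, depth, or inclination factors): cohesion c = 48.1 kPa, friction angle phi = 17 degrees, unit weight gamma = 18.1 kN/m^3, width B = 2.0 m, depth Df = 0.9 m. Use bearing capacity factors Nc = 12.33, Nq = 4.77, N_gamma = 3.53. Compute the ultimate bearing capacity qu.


Compute qu = c*Nc + gamma*Df*Nq + 0.5*gamma*B*N_gamma
Term 1: 48.1 * 12.33 = 593.073
Term 2: 18.1 * 0.9 * 4.77 = 77.7033
Term 3: 0.5 * 18.1 * 2.0 * 3.53 = 63.893
qu = 593.073 + 77.7033 + 63.893
qu = 734.67 kPa


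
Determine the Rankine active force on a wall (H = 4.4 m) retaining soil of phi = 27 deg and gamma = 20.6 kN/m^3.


Compute active earth pressure coefficient:
Ka = tan^2(45 - phi/2) = tan^2(31.5) = 0.375525
Compute active force:
Pa = 0.5 * Ka * gamma * H^2
Pa = 0.5 * 0.375525 * 20.6 * 4.4^2
Pa = 74.88 kN/m


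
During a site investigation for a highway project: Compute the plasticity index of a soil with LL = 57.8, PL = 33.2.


Result: 24.6

Derivation:
Using PI = LL - PL
PI = 57.8 - 33.2
PI = 24.6


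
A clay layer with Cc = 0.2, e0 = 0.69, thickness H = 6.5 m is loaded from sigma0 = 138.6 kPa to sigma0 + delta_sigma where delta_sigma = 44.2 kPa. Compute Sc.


Using Sc = Cc * H / (1 + e0) * log10((sigma0 + delta_sigma) / sigma0)
Stress ratio = (138.6 + 44.2) / 138.6 = 1.3189
log10(1.3189) = 0.120213
Cc * H / (1 + e0) = 0.2 * 6.5 / (1 + 0.69) = 0.769231
Sc = 0.769231 * 0.120213
Sc = 0.0925 m


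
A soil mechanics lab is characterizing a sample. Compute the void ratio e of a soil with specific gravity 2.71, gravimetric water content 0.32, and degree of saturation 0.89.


Result: 0.9744

Derivation:
Using the relation e = Gs * w / S
e = 2.71 * 0.32 / 0.89
e = 0.9744


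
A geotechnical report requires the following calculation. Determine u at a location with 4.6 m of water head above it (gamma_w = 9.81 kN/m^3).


Using u = gamma_w * h_w
u = 9.81 * 4.6
u = 45.13 kPa


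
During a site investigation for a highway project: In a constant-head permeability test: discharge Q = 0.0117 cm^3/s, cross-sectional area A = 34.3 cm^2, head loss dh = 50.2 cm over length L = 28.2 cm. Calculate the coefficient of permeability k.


Compute hydraulic gradient:
i = dh / L = 50.2 / 28.2 = 1.78014
Then apply Darcy's law:
k = Q / (A * i)
k = 0.0117 / (34.3 * 1.78014)
k = 0.0117 / 61.0589
k = 0.000192 cm/s


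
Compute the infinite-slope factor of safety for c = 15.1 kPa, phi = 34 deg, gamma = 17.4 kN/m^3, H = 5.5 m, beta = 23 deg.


Using Fs = c / (gamma*H*sin(beta)*cos(beta)) + tan(phi)/tan(beta)
Cohesion contribution = 15.1 / (17.4*5.5*sin(23)*cos(23))
Cohesion contribution = 0.438693
Friction contribution = tan(34)/tan(23) = 1.58904
Fs = 0.438693 + 1.58904
Fs = 2.028


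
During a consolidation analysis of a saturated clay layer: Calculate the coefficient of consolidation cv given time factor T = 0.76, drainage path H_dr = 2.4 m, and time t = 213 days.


Using cv = T * H_dr^2 / t
H_dr^2 = 2.4^2 = 5.76
cv = 0.76 * 5.76 / 213
cv = 0.02055 m^2/day


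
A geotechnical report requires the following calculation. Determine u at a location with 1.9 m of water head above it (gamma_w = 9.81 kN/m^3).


Result: 18.64 kPa

Derivation:
Using u = gamma_w * h_w
u = 9.81 * 1.9
u = 18.64 kPa


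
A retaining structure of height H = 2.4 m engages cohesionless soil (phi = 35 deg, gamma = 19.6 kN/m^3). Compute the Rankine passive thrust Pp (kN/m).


Result: 208.3 kN/m

Derivation:
Compute passive earth pressure coefficient:
Kp = tan^2(45 + phi/2) = tan^2(62.5) = 3.690172
Compute passive force:
Pp = 0.5 * Kp * gamma * H^2
Pp = 0.5 * 3.690172 * 19.6 * 2.4^2
Pp = 208.3 kN/m


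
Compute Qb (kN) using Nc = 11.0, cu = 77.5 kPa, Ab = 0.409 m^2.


Using Qb = Nc * cu * Ab
Qb = 11.0 * 77.5 * 0.409
Qb = 348.67 kN


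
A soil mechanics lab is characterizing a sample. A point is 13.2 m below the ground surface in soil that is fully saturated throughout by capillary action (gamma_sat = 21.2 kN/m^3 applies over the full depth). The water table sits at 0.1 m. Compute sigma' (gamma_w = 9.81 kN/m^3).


Total stress = gamma_sat * depth
sigma = 21.2 * 13.2 = 279.84 kPa
Pore water pressure u = gamma_w * (depth - d_wt)
u = 9.81 * (13.2 - 0.1) = 128.511 kPa
Effective stress = sigma - u
sigma' = 279.84 - 128.511 = 151.33 kPa


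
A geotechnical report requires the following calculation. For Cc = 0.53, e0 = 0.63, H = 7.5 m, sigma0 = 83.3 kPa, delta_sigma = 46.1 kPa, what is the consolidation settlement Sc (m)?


Using Sc = Cc * H / (1 + e0) * log10((sigma0 + delta_sigma) / sigma0)
Stress ratio = (83.3 + 46.1) / 83.3 = 1.55342
log10(1.55342) = 0.191289
Cc * H / (1 + e0) = 0.53 * 7.5 / (1 + 0.63) = 2.43865
Sc = 2.43865 * 0.191289
Sc = 0.4665 m


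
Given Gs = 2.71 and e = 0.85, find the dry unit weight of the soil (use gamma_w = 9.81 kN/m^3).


Using gamma_d = Gs * gamma_w / (1 + e)
gamma_d = 2.71 * 9.81 / (1 + 0.85)
gamma_d = 2.71 * 9.81 / 1.85
gamma_d = 14.37 kN/m^3


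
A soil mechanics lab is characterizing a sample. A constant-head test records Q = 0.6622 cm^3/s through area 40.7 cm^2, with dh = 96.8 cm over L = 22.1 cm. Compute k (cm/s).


Compute hydraulic gradient:
i = dh / L = 96.8 / 22.1 = 4.38009
Then apply Darcy's law:
k = Q / (A * i)
k = 0.6622 / (40.7 * 4.38009)
k = 0.6622 / 178.27
k = 0.003715 cm/s


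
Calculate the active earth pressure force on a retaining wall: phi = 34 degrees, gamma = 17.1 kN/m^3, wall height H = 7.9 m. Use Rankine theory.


Compute active earth pressure coefficient:
Ka = tan^2(45 - phi/2) = tan^2(28.0) = 0.282715
Compute active force:
Pa = 0.5 * Ka * gamma * H^2
Pa = 0.5 * 0.282715 * 17.1 * 7.9^2
Pa = 150.86 kN/m


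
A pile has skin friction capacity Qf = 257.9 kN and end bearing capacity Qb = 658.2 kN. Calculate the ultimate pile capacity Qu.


Using Qu = Qf + Qb
Qu = 257.9 + 658.2
Qu = 916.1 kN


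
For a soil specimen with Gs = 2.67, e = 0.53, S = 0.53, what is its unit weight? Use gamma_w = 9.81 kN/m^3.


Result: 18.92 kN/m^3

Derivation:
Using gamma = gamma_w * (Gs + S*e) / (1 + e)
Numerator: Gs + S*e = 2.67 + 0.53*0.53 = 2.9509
Denominator: 1 + e = 1 + 0.53 = 1.53
gamma = 9.81 * 2.9509 / 1.53
gamma = 18.92 kN/m^3


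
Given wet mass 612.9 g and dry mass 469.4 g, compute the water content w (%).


Result: 30.57 %

Derivation:
Using w = (m_wet - m_dry) / m_dry * 100
m_wet - m_dry = 612.9 - 469.4 = 143.5 g
w = 143.5 / 469.4 * 100
w = 30.57 %


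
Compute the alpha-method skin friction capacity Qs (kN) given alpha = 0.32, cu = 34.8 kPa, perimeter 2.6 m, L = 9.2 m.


Using Qs = alpha * cu * perimeter * L
Qs = 0.32 * 34.8 * 2.6 * 9.2
Qs = 266.37 kN


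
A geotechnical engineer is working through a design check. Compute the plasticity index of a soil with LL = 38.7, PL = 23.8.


Using PI = LL - PL
PI = 38.7 - 23.8
PI = 14.9


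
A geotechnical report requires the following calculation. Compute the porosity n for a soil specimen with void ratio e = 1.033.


Using the relation n = e / (1 + e)
n = 1.033 / (1 + 1.033)
n = 1.033 / 2.033
n = 0.5081


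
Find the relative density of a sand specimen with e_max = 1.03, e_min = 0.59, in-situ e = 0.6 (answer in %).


Using Dr = (e_max - e) / (e_max - e_min) * 100
e_max - e = 1.03 - 0.6 = 0.43
e_max - e_min = 1.03 - 0.59 = 0.44
Dr = 0.43 / 0.44 * 100
Dr = 97.73 %


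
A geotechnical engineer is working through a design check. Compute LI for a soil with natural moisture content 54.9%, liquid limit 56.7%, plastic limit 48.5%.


First compute the plasticity index:
PI = LL - PL = 56.7 - 48.5 = 8.2
Then compute the liquidity index:
LI = (w - PL) / PI
LI = (54.9 - 48.5) / 8.2
LI = 0.78


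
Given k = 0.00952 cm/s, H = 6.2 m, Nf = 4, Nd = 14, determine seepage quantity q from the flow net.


Result: 0.0001686 m^3/s per m

Derivation:
Convert k to m/s for unit consistency with H:
k = 0.00952 cm/s = 0.00952 / 100 m/s = 9.52e-05 m/s
Using q = k * H * Nf / Nd
Nf / Nd = 4 / 14 = 0.2857
q = 9.52e-05 * 6.2 * 0.2857
q = 0.0001686 m^3/s per m


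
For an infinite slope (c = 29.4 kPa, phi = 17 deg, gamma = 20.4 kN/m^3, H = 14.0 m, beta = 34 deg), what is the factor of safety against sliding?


Using Fs = c / (gamma*H*sin(beta)*cos(beta)) + tan(phi)/tan(beta)
Cohesion contribution = 29.4 / (20.4*14.0*sin(34)*cos(34))
Cohesion contribution = 0.222051
Friction contribution = tan(17)/tan(34) = 0.453264
Fs = 0.222051 + 0.453264
Fs = 0.675


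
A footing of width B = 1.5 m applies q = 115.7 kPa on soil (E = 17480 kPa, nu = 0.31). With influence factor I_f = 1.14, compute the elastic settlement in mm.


Using Se = q * B * (1 - nu^2) * I_f / E
1 - nu^2 = 1 - 0.31^2 = 0.9039
Se = 115.7 * 1.5 * 0.9039 * 1.14 / 17480
Se = 0.010231 m
Convert to mm: Se = 0.010231 * 1000 = 10.231 mm


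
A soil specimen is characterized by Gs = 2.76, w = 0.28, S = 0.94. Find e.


Using the relation e = Gs * w / S
e = 2.76 * 0.28 / 0.94
e = 0.8221


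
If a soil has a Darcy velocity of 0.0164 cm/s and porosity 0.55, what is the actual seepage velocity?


Using v_s = v_d / n
v_s = 0.0164 / 0.55
v_s = 0.02982 cm/s


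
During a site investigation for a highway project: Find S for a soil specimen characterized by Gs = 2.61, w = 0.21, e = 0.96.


Using S = Gs * w / e
S = 2.61 * 0.21 / 0.96
S = 0.5709


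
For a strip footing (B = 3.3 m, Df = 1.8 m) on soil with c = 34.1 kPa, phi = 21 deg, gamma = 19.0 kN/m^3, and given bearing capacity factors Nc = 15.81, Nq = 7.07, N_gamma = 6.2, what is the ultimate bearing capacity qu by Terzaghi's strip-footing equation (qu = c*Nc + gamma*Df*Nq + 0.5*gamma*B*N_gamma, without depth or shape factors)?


Compute qu = c*Nc + gamma*Df*Nq + 0.5*gamma*B*N_gamma
Term 1: 34.1 * 15.81 = 539.121
Term 2: 19.0 * 1.8 * 7.07 = 241.794
Term 3: 0.5 * 19.0 * 3.3 * 6.2 = 194.37
qu = 539.121 + 241.794 + 194.37
qu = 975.29 kPa


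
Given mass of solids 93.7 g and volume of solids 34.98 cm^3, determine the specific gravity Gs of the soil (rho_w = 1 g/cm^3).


Result: 2.679

Derivation:
Using Gs = m_s / (V_s * rho_w)
Since rho_w = 1 g/cm^3:
Gs = 93.7 / 34.98
Gs = 2.679


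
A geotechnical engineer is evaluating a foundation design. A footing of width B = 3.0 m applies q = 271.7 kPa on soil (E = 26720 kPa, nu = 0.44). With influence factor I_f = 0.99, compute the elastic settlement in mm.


Using Se = q * B * (1 - nu^2) * I_f / E
1 - nu^2 = 1 - 0.44^2 = 0.8064
Se = 271.7 * 3.0 * 0.8064 * 0.99 / 26720
Se = 0.024353 m
Convert to mm: Se = 0.024353 * 1000 = 24.353 mm


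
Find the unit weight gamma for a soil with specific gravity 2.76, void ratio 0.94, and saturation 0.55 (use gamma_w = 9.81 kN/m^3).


Result: 16.571 kN/m^3

Derivation:
Using gamma = gamma_w * (Gs + S*e) / (1 + e)
Numerator: Gs + S*e = 2.76 + 0.55*0.94 = 3.277
Denominator: 1 + e = 1 + 0.94 = 1.94
gamma = 9.81 * 3.277 / 1.94
gamma = 16.571 kN/m^3


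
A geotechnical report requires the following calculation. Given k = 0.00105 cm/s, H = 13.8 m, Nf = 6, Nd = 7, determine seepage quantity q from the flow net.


Convert k to m/s for unit consistency with H:
k = 0.00105 cm/s = 0.00105 / 100 m/s = 1.05e-05 m/s
Using q = k * H * Nf / Nd
Nf / Nd = 6 / 7 = 0.8571
q = 1.05e-05 * 13.8 * 0.8571
q = 0.0001242 m^3/s per m


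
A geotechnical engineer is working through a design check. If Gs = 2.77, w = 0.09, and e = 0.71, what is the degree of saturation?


Using S = Gs * w / e
S = 2.77 * 0.09 / 0.71
S = 0.3511


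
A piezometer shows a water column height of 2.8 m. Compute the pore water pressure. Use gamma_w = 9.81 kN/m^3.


Using u = gamma_w * h_w
u = 9.81 * 2.8
u = 27.47 kPa


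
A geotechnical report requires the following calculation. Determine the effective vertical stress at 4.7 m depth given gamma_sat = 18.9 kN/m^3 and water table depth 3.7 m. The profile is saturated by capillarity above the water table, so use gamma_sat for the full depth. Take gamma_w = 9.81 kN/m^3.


Total stress = gamma_sat * depth
sigma = 18.9 * 4.7 = 88.83 kPa
Pore water pressure u = gamma_w * (depth - d_wt)
u = 9.81 * (4.7 - 3.7) = 9.81 kPa
Effective stress = sigma - u
sigma' = 88.83 - 9.81 = 79.02 kPa


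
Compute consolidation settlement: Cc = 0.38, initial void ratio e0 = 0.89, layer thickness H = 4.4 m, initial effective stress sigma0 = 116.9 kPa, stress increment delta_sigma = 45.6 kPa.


Using Sc = Cc * H / (1 + e0) * log10((sigma0 + delta_sigma) / sigma0)
Stress ratio = (116.9 + 45.6) / 116.9 = 1.39008
log10(1.39008) = 0.143039
Cc * H / (1 + e0) = 0.38 * 4.4 / (1 + 0.89) = 0.884656
Sc = 0.884656 * 0.143039
Sc = 0.1265 m


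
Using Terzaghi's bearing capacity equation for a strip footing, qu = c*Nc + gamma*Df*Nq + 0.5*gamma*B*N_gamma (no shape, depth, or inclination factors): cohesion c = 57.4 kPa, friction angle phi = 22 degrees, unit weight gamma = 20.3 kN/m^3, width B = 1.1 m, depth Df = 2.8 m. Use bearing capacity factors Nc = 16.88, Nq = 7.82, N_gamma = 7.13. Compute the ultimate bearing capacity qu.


Result: 1493.01 kPa

Derivation:
Compute qu = c*Nc + gamma*Df*Nq + 0.5*gamma*B*N_gamma
Term 1: 57.4 * 16.88 = 968.912
Term 2: 20.3 * 2.8 * 7.82 = 444.4888
Term 3: 0.5 * 20.3 * 1.1 * 7.13 = 79.60645
qu = 968.912 + 444.4888 + 79.60645
qu = 1493.01 kPa


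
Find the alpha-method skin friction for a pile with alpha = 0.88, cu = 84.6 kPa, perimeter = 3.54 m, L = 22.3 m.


Using Qs = alpha * cu * perimeter * L
Qs = 0.88 * 84.6 * 3.54 * 22.3
Qs = 5877.07 kN


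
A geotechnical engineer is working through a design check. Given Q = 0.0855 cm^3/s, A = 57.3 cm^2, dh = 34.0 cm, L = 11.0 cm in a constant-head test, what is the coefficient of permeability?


Compute hydraulic gradient:
i = dh / L = 34.0 / 11.0 = 3.09091
Then apply Darcy's law:
k = Q / (A * i)
k = 0.0855 / (57.3 * 3.09091)
k = 0.0855 / 177.109
k = 0.000483 cm/s


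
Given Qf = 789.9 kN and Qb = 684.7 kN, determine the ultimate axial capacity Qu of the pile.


Result: 1474.6 kN

Derivation:
Using Qu = Qf + Qb
Qu = 789.9 + 684.7
Qu = 1474.6 kN


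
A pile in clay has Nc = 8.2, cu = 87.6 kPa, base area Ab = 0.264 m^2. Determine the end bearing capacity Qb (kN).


Result: 189.64 kN

Derivation:
Using Qb = Nc * cu * Ab
Qb = 8.2 * 87.6 * 0.264
Qb = 189.64 kN


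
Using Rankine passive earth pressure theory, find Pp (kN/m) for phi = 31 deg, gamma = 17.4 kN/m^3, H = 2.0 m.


Result: 108.72 kN/m

Derivation:
Compute passive earth pressure coefficient:
Kp = tan^2(45 + phi/2) = tan^2(60.5) = 3.124035
Compute passive force:
Pp = 0.5 * Kp * gamma * H^2
Pp = 0.5 * 3.124035 * 17.4 * 2.0^2
Pp = 108.72 kN/m


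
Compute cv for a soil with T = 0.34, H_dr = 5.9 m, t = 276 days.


Result: 0.04288 m^2/day

Derivation:
Using cv = T * H_dr^2 / t
H_dr^2 = 5.9^2 = 34.81
cv = 0.34 * 34.81 / 276
cv = 0.04288 m^2/day


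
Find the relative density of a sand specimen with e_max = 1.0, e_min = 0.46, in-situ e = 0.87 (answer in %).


Using Dr = (e_max - e) / (e_max - e_min) * 100
e_max - e = 1.0 - 0.87 = 0.13
e_max - e_min = 1.0 - 0.46 = 0.54
Dr = 0.13 / 0.54 * 100
Dr = 24.07 %


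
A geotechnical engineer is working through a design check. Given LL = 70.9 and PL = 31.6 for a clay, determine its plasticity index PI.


Result: 39.3

Derivation:
Using PI = LL - PL
PI = 70.9 - 31.6
PI = 39.3


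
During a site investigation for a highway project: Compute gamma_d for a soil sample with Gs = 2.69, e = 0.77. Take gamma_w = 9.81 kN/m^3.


Result: 14.909 kN/m^3

Derivation:
Using gamma_d = Gs * gamma_w / (1 + e)
gamma_d = 2.69 * 9.81 / (1 + 0.77)
gamma_d = 2.69 * 9.81 / 1.77
gamma_d = 14.909 kN/m^3


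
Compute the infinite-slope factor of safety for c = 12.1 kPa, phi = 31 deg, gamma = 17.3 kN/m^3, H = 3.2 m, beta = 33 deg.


Using Fs = c / (gamma*H*sin(beta)*cos(beta)) + tan(phi)/tan(beta)
Cohesion contribution = 12.1 / (17.3*3.2*sin(33)*cos(33))
Cohesion contribution = 0.478508
Friction contribution = tan(31)/tan(33) = 0.925244
Fs = 0.478508 + 0.925244
Fs = 1.404


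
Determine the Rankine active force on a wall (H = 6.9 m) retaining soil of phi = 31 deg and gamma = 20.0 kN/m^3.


Result: 152.4 kN/m

Derivation:
Compute active earth pressure coefficient:
Ka = tan^2(45 - phi/2) = tan^2(29.5) = 0.320099
Compute active force:
Pa = 0.5 * Ka * gamma * H^2
Pa = 0.5 * 0.320099 * 20.0 * 6.9^2
Pa = 152.4 kN/m


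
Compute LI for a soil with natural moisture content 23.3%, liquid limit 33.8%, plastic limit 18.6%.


First compute the plasticity index:
PI = LL - PL = 33.8 - 18.6 = 15.2
Then compute the liquidity index:
LI = (w - PL) / PI
LI = (23.3 - 18.6) / 15.2
LI = 0.309


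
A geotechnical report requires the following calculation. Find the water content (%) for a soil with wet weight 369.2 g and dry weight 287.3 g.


Result: 28.51 %

Derivation:
Using w = (m_wet - m_dry) / m_dry * 100
m_wet - m_dry = 369.2 - 287.3 = 81.9 g
w = 81.9 / 287.3 * 100
w = 28.51 %


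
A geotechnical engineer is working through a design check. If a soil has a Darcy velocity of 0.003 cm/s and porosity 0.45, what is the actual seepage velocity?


Result: 0.00667 cm/s

Derivation:
Using v_s = v_d / n
v_s = 0.003 / 0.45
v_s = 0.00667 cm/s


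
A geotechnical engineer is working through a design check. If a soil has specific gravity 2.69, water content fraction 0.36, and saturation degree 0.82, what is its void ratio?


Using the relation e = Gs * w / S
e = 2.69 * 0.36 / 0.82
e = 1.181


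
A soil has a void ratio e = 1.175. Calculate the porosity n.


Using the relation n = e / (1 + e)
n = 1.175 / (1 + 1.175)
n = 1.175 / 2.175
n = 0.5402


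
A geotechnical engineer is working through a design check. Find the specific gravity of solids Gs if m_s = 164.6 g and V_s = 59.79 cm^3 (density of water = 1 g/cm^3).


Using Gs = m_s / (V_s * rho_w)
Since rho_w = 1 g/cm^3:
Gs = 164.6 / 59.79
Gs = 2.753


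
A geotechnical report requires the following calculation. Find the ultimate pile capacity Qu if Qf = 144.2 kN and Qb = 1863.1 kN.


Result: 2007.3 kN

Derivation:
Using Qu = Qf + Qb
Qu = 144.2 + 1863.1
Qu = 2007.3 kN


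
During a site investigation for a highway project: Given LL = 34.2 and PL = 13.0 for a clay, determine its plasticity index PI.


Using PI = LL - PL
PI = 34.2 - 13.0
PI = 21.2


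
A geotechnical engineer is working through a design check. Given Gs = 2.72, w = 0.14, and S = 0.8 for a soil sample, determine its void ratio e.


Using the relation e = Gs * w / S
e = 2.72 * 0.14 / 0.8
e = 0.476


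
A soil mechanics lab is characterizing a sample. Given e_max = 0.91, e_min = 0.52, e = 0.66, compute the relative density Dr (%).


Using Dr = (e_max - e) / (e_max - e_min) * 100
e_max - e = 0.91 - 0.66 = 0.25
e_max - e_min = 0.91 - 0.52 = 0.39
Dr = 0.25 / 0.39 * 100
Dr = 64.1 %


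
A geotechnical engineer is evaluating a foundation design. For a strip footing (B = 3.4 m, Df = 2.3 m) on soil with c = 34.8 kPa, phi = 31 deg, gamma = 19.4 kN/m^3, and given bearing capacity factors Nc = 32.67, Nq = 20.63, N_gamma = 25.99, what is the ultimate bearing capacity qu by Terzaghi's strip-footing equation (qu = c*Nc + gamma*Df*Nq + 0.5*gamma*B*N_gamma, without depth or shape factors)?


Compute qu = c*Nc + gamma*Df*Nq + 0.5*gamma*B*N_gamma
Term 1: 34.8 * 32.67 = 1136.916
Term 2: 19.4 * 2.3 * 20.63 = 920.5106
Term 3: 0.5 * 19.4 * 3.4 * 25.99 = 857.1502
qu = 1136.916 + 920.5106 + 857.1502
qu = 2914.58 kPa


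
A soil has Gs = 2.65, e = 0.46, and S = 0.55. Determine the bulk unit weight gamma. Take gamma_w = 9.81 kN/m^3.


Using gamma = gamma_w * (Gs + S*e) / (1 + e)
Numerator: Gs + S*e = 2.65 + 0.55*0.46 = 2.903
Denominator: 1 + e = 1 + 0.46 = 1.46
gamma = 9.81 * 2.903 / 1.46
gamma = 19.506 kN/m^3


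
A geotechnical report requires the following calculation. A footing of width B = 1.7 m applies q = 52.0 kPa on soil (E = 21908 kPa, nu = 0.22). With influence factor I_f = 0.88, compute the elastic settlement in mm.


Result: 3.379 mm

Derivation:
Using Se = q * B * (1 - nu^2) * I_f / E
1 - nu^2 = 1 - 0.22^2 = 0.9516
Se = 52.0 * 1.7 * 0.9516 * 0.88 / 21908
Se = 0.003379 m
Convert to mm: Se = 0.003379 * 1000 = 3.379 mm


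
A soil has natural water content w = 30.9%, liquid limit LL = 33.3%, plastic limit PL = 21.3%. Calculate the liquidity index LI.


Result: 0.8

Derivation:
First compute the plasticity index:
PI = LL - PL = 33.3 - 21.3 = 12.0
Then compute the liquidity index:
LI = (w - PL) / PI
LI = (30.9 - 21.3) / 12.0
LI = 0.8


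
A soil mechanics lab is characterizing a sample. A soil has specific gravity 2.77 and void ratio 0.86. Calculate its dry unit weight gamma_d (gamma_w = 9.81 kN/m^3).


Using gamma_d = Gs * gamma_w / (1 + e)
gamma_d = 2.77 * 9.81 / (1 + 0.86)
gamma_d = 2.77 * 9.81 / 1.86
gamma_d = 14.61 kN/m^3


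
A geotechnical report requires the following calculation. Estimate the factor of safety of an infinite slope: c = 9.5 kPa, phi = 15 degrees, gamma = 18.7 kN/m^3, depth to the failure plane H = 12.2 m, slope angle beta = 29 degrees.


Using Fs = c / (gamma*H*sin(beta)*cos(beta)) + tan(phi)/tan(beta)
Cohesion contribution = 9.5 / (18.7*12.2*sin(29)*cos(29))
Cohesion contribution = 0.0982046
Friction contribution = tan(15)/tan(29) = 0.483393
Fs = 0.0982046 + 0.483393
Fs = 0.582


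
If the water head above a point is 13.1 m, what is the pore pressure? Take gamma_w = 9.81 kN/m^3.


Using u = gamma_w * h_w
u = 9.81 * 13.1
u = 128.51 kPa


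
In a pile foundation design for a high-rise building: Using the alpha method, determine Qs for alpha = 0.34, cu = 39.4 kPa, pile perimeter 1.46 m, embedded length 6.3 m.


Using Qs = alpha * cu * perimeter * L
Qs = 0.34 * 39.4 * 1.46 * 6.3
Qs = 123.22 kN


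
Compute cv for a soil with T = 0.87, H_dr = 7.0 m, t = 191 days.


Using cv = T * H_dr^2 / t
H_dr^2 = 7.0^2 = 49.0
cv = 0.87 * 49.0 / 191
cv = 0.22319 m^2/day


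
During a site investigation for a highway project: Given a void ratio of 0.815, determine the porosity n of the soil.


Using the relation n = e / (1 + e)
n = 0.815 / (1 + 0.815)
n = 0.815 / 1.815
n = 0.449


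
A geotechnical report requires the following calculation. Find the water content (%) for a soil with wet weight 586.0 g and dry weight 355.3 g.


Result: 64.93 %

Derivation:
Using w = (m_wet - m_dry) / m_dry * 100
m_wet - m_dry = 586.0 - 355.3 = 230.7 g
w = 230.7 / 355.3 * 100
w = 64.93 %


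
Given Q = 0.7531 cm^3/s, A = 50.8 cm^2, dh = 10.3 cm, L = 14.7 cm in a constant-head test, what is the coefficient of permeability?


Result: 0.021158 cm/s

Derivation:
Compute hydraulic gradient:
i = dh / L = 10.3 / 14.7 = 0.70068
Then apply Darcy's law:
k = Q / (A * i)
k = 0.7531 / (50.8 * 0.70068)
k = 0.7531 / 35.5946
k = 0.021158 cm/s


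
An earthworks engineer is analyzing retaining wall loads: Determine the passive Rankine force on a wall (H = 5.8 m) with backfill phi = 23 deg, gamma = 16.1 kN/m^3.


Compute passive earth pressure coefficient:
Kp = tan^2(45 + phi/2) = tan^2(56.5) = 2.282623
Compute passive force:
Pp = 0.5 * Kp * gamma * H^2
Pp = 0.5 * 2.282623 * 16.1 * 5.8^2
Pp = 618.14 kN/m


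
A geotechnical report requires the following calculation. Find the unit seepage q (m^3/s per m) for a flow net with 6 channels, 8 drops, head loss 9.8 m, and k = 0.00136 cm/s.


Convert k to m/s for unit consistency with H:
k = 0.00136 cm/s = 0.00136 / 100 m/s = 1.36e-05 m/s
Using q = k * H * Nf / Nd
Nf / Nd = 6 / 8 = 0.75
q = 1.36e-05 * 9.8 * 0.75
q = 9.996e-05 m^3/s per m


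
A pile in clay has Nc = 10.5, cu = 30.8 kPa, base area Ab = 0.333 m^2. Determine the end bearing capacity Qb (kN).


Using Qb = Nc * cu * Ab
Qb = 10.5 * 30.8 * 0.333
Qb = 107.69 kN


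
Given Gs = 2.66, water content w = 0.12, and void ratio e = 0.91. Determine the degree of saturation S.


Using S = Gs * w / e
S = 2.66 * 0.12 / 0.91
S = 0.3508


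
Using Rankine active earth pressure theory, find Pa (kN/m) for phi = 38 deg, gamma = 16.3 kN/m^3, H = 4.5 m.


Compute active earth pressure coefficient:
Ka = tan^2(45 - phi/2) = tan^2(26.0) = 0.237883
Compute active force:
Pa = 0.5 * Ka * gamma * H^2
Pa = 0.5 * 0.237883 * 16.3 * 4.5^2
Pa = 39.26 kN/m


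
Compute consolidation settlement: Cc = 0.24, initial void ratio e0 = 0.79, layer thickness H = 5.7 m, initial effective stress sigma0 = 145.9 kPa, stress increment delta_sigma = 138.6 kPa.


Using Sc = Cc * H / (1 + e0) * log10((sigma0 + delta_sigma) / sigma0)
Stress ratio = (145.9 + 138.6) / 145.9 = 1.94997
log10(1.94997) = 0.290027
Cc * H / (1 + e0) = 0.24 * 5.7 / (1 + 0.79) = 0.764246
Sc = 0.764246 * 0.290027
Sc = 0.2217 m


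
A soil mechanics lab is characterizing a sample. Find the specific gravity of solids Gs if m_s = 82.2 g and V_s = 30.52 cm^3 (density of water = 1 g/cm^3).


Using Gs = m_s / (V_s * rho_w)
Since rho_w = 1 g/cm^3:
Gs = 82.2 / 30.52
Gs = 2.693


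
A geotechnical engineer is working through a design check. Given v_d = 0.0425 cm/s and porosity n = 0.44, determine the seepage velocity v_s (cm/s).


Using v_s = v_d / n
v_s = 0.0425 / 0.44
v_s = 0.09659 cm/s


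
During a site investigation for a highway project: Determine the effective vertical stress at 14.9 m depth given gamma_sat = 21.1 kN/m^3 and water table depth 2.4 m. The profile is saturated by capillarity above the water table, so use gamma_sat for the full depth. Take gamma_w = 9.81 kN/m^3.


Total stress = gamma_sat * depth
sigma = 21.1 * 14.9 = 314.39 kPa
Pore water pressure u = gamma_w * (depth - d_wt)
u = 9.81 * (14.9 - 2.4) = 122.625 kPa
Effective stress = sigma - u
sigma' = 314.39 - 122.625 = 191.77 kPa


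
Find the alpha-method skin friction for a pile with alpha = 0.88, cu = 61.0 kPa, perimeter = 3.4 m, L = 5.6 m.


Result: 1022.07 kN

Derivation:
Using Qs = alpha * cu * perimeter * L
Qs = 0.88 * 61.0 * 3.4 * 5.6
Qs = 1022.07 kN


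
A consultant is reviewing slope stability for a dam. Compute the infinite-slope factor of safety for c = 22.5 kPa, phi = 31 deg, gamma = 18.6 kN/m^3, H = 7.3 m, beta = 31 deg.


Result: 1.375

Derivation:
Using Fs = c / (gamma*H*sin(beta)*cos(beta)) + tan(phi)/tan(beta)
Cohesion contribution = 22.5 / (18.6*7.3*sin(31)*cos(31))
Cohesion contribution = 0.375355
Friction contribution = tan(31)/tan(31) = 1
Fs = 0.375355 + 1
Fs = 1.375


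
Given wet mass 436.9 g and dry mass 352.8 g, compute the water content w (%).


Using w = (m_wet - m_dry) / m_dry * 100
m_wet - m_dry = 436.9 - 352.8 = 84.1 g
w = 84.1 / 352.8 * 100
w = 23.84 %


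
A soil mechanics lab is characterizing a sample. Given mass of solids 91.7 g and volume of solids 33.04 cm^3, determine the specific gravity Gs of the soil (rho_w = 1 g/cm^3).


Result: 2.775

Derivation:
Using Gs = m_s / (V_s * rho_w)
Since rho_w = 1 g/cm^3:
Gs = 91.7 / 33.04
Gs = 2.775


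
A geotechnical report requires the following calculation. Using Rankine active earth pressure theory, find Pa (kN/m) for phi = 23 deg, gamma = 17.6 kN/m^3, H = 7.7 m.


Compute active earth pressure coefficient:
Ka = tan^2(45 - phi/2) = tan^2(33.5) = 0.438092
Compute active force:
Pa = 0.5 * Ka * gamma * H^2
Pa = 0.5 * 0.438092 * 17.6 * 7.7^2
Pa = 228.58 kN/m


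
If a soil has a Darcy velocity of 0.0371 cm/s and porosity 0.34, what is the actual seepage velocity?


Result: 0.10912 cm/s

Derivation:
Using v_s = v_d / n
v_s = 0.0371 / 0.34
v_s = 0.10912 cm/s


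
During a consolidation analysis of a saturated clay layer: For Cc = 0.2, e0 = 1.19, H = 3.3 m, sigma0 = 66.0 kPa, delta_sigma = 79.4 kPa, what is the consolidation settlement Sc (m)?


Result: 0.1034 m

Derivation:
Using Sc = Cc * H / (1 + e0) * log10((sigma0 + delta_sigma) / sigma0)
Stress ratio = (66.0 + 79.4) / 66.0 = 2.20303
log10(2.20303) = 0.34302
Cc * H / (1 + e0) = 0.2 * 3.3 / (1 + 1.19) = 0.30137
Sc = 0.30137 * 0.34302
Sc = 0.1034 m


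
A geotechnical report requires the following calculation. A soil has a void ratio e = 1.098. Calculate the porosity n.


Result: 0.5234

Derivation:
Using the relation n = e / (1 + e)
n = 1.098 / (1 + 1.098)
n = 1.098 / 2.098
n = 0.5234


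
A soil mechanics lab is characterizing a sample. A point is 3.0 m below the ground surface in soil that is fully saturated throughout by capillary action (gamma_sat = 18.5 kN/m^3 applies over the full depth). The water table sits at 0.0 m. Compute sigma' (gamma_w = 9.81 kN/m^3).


Result: 26.07 kPa

Derivation:
Total stress = gamma_sat * depth
sigma = 18.5 * 3.0 = 55.5 kPa
Pore water pressure u = gamma_w * (depth - d_wt)
u = 9.81 * (3.0 - 0.0) = 29.43 kPa
Effective stress = sigma - u
sigma' = 55.5 - 29.43 = 26.07 kPa


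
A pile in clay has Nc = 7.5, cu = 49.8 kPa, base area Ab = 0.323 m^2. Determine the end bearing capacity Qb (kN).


Using Qb = Nc * cu * Ab
Qb = 7.5 * 49.8 * 0.323
Qb = 120.64 kN


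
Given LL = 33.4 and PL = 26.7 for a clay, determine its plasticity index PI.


Using PI = LL - PL
PI = 33.4 - 26.7
PI = 6.7


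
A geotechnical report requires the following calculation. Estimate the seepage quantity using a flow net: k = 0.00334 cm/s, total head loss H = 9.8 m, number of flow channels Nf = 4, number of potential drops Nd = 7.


Convert k to m/s for unit consistency with H:
k = 0.00334 cm/s = 0.00334 / 100 m/s = 3.34e-05 m/s
Using q = k * H * Nf / Nd
Nf / Nd = 4 / 7 = 0.5714
q = 3.34e-05 * 9.8 * 0.5714
q = 0.000187 m^3/s per m


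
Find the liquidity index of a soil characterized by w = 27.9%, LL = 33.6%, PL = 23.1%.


First compute the plasticity index:
PI = LL - PL = 33.6 - 23.1 = 10.5
Then compute the liquidity index:
LI = (w - PL) / PI
LI = (27.9 - 23.1) / 10.5
LI = 0.457


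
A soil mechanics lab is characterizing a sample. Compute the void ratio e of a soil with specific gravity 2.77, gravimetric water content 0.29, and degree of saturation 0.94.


Using the relation e = Gs * w / S
e = 2.77 * 0.29 / 0.94
e = 0.8546


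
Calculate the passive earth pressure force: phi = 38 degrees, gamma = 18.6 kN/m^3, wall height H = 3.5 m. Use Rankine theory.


Compute passive earth pressure coefficient:
Kp = tan^2(45 + phi/2) = tan^2(64.0) = 4.203746
Compute passive force:
Pp = 0.5 * Kp * gamma * H^2
Pp = 0.5 * 4.203746 * 18.6 * 3.5^2
Pp = 478.91 kN/m


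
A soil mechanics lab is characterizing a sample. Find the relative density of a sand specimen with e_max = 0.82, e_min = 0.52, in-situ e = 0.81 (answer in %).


Using Dr = (e_max - e) / (e_max - e_min) * 100
e_max - e = 0.82 - 0.81 = 0.01
e_max - e_min = 0.82 - 0.52 = 0.3
Dr = 0.01 / 0.3 * 100
Dr = 3.33 %


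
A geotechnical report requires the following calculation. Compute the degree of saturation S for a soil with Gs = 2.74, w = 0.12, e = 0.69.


Result: 0.4765

Derivation:
Using S = Gs * w / e
S = 2.74 * 0.12 / 0.69
S = 0.4765


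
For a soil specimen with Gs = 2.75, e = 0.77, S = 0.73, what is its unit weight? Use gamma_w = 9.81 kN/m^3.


Using gamma = gamma_w * (Gs + S*e) / (1 + e)
Numerator: Gs + S*e = 2.75 + 0.73*0.77 = 3.3121
Denominator: 1 + e = 1 + 0.77 = 1.77
gamma = 9.81 * 3.3121 / 1.77
gamma = 18.357 kN/m^3


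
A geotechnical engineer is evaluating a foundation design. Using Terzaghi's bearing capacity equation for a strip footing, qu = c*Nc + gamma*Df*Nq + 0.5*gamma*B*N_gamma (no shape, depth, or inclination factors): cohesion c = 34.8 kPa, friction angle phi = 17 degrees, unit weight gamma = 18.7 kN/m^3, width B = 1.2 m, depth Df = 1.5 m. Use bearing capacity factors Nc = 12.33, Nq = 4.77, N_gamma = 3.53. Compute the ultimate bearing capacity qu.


Compute qu = c*Nc + gamma*Df*Nq + 0.5*gamma*B*N_gamma
Term 1: 34.8 * 12.33 = 429.084
Term 2: 18.7 * 1.5 * 4.77 = 133.7985
Term 3: 0.5 * 18.7 * 1.2 * 3.53 = 39.6066
qu = 429.084 + 133.7985 + 39.6066
qu = 602.49 kPa


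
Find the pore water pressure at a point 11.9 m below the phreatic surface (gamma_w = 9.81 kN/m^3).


Result: 116.74 kPa

Derivation:
Using u = gamma_w * h_w
u = 9.81 * 11.9
u = 116.74 kPa


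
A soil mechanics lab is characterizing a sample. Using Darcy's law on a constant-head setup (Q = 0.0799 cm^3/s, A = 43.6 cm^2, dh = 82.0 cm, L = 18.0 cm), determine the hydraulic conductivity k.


Compute hydraulic gradient:
i = dh / L = 82.0 / 18.0 = 4.55556
Then apply Darcy's law:
k = Q / (A * i)
k = 0.0799 / (43.6 * 4.55556)
k = 0.0799 / 198.622
k = 0.000402 cm/s


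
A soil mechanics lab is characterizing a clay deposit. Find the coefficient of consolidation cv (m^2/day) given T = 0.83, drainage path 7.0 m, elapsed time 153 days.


Result: 0.26582 m^2/day

Derivation:
Using cv = T * H_dr^2 / t
H_dr^2 = 7.0^2 = 49.0
cv = 0.83 * 49.0 / 153
cv = 0.26582 m^2/day


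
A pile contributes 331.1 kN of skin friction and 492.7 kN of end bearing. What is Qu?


Using Qu = Qf + Qb
Qu = 331.1 + 492.7
Qu = 823.8 kN


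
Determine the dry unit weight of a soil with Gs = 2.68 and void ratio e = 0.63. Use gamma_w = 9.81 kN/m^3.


Using gamma_d = Gs * gamma_w / (1 + e)
gamma_d = 2.68 * 9.81 / (1 + 0.63)
gamma_d = 2.68 * 9.81 / 1.63
gamma_d = 16.129 kN/m^3


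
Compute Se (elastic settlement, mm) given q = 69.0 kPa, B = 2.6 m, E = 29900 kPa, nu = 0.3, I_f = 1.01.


Result: 5.515 mm

Derivation:
Using Se = q * B * (1 - nu^2) * I_f / E
1 - nu^2 = 1 - 0.3^2 = 0.91
Se = 69.0 * 2.6 * 0.91 * 1.01 / 29900
Se = 0.005515 m
Convert to mm: Se = 0.005515 * 1000 = 5.515 mm


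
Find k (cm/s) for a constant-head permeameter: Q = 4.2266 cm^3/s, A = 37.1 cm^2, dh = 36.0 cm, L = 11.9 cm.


Compute hydraulic gradient:
i = dh / L = 36.0 / 11.9 = 3.02521
Then apply Darcy's law:
k = Q / (A * i)
k = 4.2266 / (37.1 * 3.02521)
k = 4.2266 / 112.235
k = 0.037658 cm/s


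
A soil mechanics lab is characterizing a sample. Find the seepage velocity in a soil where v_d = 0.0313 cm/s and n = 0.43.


Result: 0.07279 cm/s

Derivation:
Using v_s = v_d / n
v_s = 0.0313 / 0.43
v_s = 0.07279 cm/s


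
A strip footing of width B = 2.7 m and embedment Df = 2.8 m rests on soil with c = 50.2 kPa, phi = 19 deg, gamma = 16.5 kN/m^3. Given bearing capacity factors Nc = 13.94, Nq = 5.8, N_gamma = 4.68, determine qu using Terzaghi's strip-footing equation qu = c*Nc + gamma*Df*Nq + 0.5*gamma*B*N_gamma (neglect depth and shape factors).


Compute qu = c*Nc + gamma*Df*Nq + 0.5*gamma*B*N_gamma
Term 1: 50.2 * 13.94 = 699.788
Term 2: 16.5 * 2.8 * 5.8 = 267.96
Term 3: 0.5 * 16.5 * 2.7 * 4.68 = 104.247
qu = 699.788 + 267.96 + 104.247
qu = 1072.0 kPa


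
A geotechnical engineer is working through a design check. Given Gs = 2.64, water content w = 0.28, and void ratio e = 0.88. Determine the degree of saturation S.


Using S = Gs * w / e
S = 2.64 * 0.28 / 0.88
S = 0.84


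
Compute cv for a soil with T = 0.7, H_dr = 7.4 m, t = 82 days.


Result: 0.46746 m^2/day

Derivation:
Using cv = T * H_dr^2 / t
H_dr^2 = 7.4^2 = 54.76
cv = 0.7 * 54.76 / 82
cv = 0.46746 m^2/day
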